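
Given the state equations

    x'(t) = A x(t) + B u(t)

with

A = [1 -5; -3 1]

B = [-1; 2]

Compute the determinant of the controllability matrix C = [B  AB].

AB = [[-11], [5]]
Controllability matrix C = [B  AB] = [[-1, -11], [2, 5]]
det(C) = (-1)·5 - (-11)·2 = -5 - (-22) = 17
Since det(C) ≠ 0, rank(C) = 2 and the system is completely controllable.

17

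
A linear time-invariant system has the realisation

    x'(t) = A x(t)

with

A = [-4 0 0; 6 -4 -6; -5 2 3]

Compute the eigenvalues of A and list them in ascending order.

-4, -1, 0

det(sI - A) = s^3 - (tr A)s^2 + (M11 + M22 + M33)s - det A, where Mii is the 2×2 principal minor of A obtained by deleting row i and column i.
tr A = (-4) + (-4) + 3 = -5; M11 = (-4)·3 - (-6)·2 = -12 - (-12) = 0; M22 = (-4)·3 - 0·(-5) = -12 - 0 = -12; M33 = (-4)·(-4) - 0·6 = 16 - 0 = 16; sum of minors = 4.
det A = (-4)·((-4)·3 - (-6)·2) - 0·(6·3 - (-6)·(-5)) + 0·(6·2 - (-4)·(-5)) = (-4)·0 - 0·(-12) + 0·(-8) = 0.
So p(s) = det(sI - A) = s^3 + 5s^2 + 4s.
The constant term is 0, so p(s) = s(s^2 + 5s + 4).
Factor s^2 + 5s + 4: two numbers with sum -5 and product 4 are -1 and -4, so s^2 + 5s + 4 = (s + 1)(s + 4).
Hence p(s) = s (s + 1) (s + 4), with roots -4, -1, 0.
At least one eigenvalue has non-negative real part, so the system is not asymptotically stable.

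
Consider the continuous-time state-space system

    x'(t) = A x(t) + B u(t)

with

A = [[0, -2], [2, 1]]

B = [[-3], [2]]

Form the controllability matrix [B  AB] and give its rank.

2

AB = [[-4], [-4]]
Controllability matrix C = [B  AB] = [[-3, -4], [2, -4]]
det(C) = (-3)·(-4) - (-4)·2 = 12 - (-8) = 20 ≠ 0, so rank(C) = 2.
rank(C) = 2 = n, so the pair (A, B) is completely controllable.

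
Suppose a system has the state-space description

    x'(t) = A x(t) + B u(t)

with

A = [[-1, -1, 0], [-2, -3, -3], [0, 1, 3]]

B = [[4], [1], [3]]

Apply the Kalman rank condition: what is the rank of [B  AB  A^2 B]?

AB = [[-5], [-20], [10]]
A^2B = [[25], [40], [10]]
Controllability matrix C = [B  AB  A^2B] = [[4, -5, 25], [1, -20, 40], [3, 10, 10]]
det(C) = 4·((-20)·10 - 40·10) - (-5)·(1·10 - 40·3) + 25·(1·10 - (-20)·3) = 4·(-600) - (-5)·(-110) + 25·70 = -1200 ≠ 0, so rank(C) = 3.
rank(C) = 3 = n, so the pair (A, B) is completely controllable.

3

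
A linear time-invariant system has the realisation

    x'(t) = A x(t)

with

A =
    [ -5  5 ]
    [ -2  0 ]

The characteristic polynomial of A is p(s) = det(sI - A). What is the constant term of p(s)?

For a 2×2 matrix, det(sI - A) = s^2 - (tr A)s + det A.
tr A = -5, det A = 10.
So p(s) = s^2 + 5s + 10.
The constant term is 10.

10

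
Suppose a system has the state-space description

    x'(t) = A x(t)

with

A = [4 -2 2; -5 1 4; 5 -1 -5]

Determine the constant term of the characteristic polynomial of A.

Expand det(sI - A) for the 3×3 matrix.
p(s) = s^3 - 37s - 6.
(Check: constant term = det(-A) = (-1)^3 det A = -6; coefficient of s^2 = -tr A = 0.)
The constant term is -6.

-6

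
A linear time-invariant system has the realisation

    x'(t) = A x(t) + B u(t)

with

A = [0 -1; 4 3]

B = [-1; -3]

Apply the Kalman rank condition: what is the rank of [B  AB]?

2

AB = [[3], [-13]]
Controllability matrix C = [B  AB] = [[-1, 3], [-3, -13]]
det(C) = (-1)·(-13) - 3·(-3) = 13 - (-9) = 22 ≠ 0, so rank(C) = 2.
rank(C) = 2 = n, so the pair (A, B) is completely controllable.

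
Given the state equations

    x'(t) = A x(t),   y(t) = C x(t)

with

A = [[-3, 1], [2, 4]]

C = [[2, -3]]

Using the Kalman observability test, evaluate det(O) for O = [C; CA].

-56

CA = [[-12, -10]]
Observability matrix O = [C; CA] = [[2, -3], [-12, -10]]
det(O) = 2·(-10) - (-3)·(-12) = -20 - 36 = -56
Since det(O) ≠ 0, rank(O) = 2 and the system is completely observable.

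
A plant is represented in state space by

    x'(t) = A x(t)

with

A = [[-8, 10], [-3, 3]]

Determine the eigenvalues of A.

-3, -2

det(sI - A) = s^2 - (tr A)s + det A, with tr A = (-8) + 3 = -5 and det A = (-8)·3 - 10·(-3) = -24 - (-30) = 6.
So p(s) = det(sI - A) = s^2 + 5s + 6.
Factor s^2 + 5s + 6: two numbers with sum -5 and product 6 are -2 and -3, so s^2 + 5s + 6 = (s + 2)(s + 3).
Hence p(s) = (s + 2) (s + 3), with roots -3, -2.
All eigenvalues have negative real part, so the system is asymptotically stable.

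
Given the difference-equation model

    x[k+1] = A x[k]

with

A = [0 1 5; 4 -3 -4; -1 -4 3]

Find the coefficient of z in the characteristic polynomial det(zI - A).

-24

Expand det(zI - A) for the 3×3 matrix.
p(z) = z^3 - 24z + 103.
(Check: constant term = det(-A) = (-1)^3 det A = 103; coefficient of z^2 = -tr A = 0.)
The coefficient of z is -24.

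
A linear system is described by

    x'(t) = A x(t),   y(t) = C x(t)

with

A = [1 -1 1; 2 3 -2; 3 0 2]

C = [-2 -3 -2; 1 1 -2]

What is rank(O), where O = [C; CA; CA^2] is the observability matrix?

CA = [[-14, -7, 0], [-3, 2, -5]]
CA^2 = [[-28, -7, 0], [-14, 9, -17]]
Observability matrix O = [C; CA; CA^2] = [[-2, -3, -2], [1, 1, -2], [-14, -7, 0], [-3, 2, -5], [-28, -7, 0], [-14, 9, -17]]
Take the 3×3 submatrix of O formed by rows 1, 2, 3: [[-2, -3, -2], [1, 1, -2], [-14, -7, 0]]. Its determinant is (-2)·(1·0 - (-2)·(-7)) - (-3)·(1·0 - (-2)·(-14)) + (-2)·(1·(-7) - 1·(-14)) = (-2)·(-14) - (-3)·(-28) + (-2)·7 = -70 ≠ 0.
So rank(O) ≥ 3; since O has 3 columns, rank(O) = 3.
rank(O) = 3 = n, so the pair (A, C) is completely observable.

3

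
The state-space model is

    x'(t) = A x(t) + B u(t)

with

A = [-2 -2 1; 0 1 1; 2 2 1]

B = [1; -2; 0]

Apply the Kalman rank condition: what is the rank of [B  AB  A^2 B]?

AB = [[2], [-2], [-2]]
A^2B = [[-2], [-4], [-2]]
Controllability matrix C = [B  AB  A^2B] = [[1, 2, -2], [-2, -2, -4], [0, -2, -2]]
det(C) = 1·((-2)·(-2) - (-4)·(-2)) - 2·((-2)·(-2) - (-4)·0) + (-2)·((-2)·(-2) - (-2)·0) = 1·(-4) - 2·4 + (-2)·4 = -20 ≠ 0, so rank(C) = 3.
rank(C) = 3 = n, so the pair (A, B) is completely controllable.

3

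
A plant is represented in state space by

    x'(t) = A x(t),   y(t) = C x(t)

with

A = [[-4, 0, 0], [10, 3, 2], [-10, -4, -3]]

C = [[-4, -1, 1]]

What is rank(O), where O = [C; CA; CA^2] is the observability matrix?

CA = [[-4, -7, -5]]
CA^2 = [[-4, -1, 1]]
Observability matrix O = [C; CA; CA^2] = [[-4, -1, 1], [-4, -7, -5], [-4, -1, 1]]
The columns c1, c2, c3 of O are linearly dependent: c1 - 2·c2 + 2·c3 = 0 (check each entry), so rank(O) ≤ 2.
The 2×2 minor from rows 1, 2, columns 1, 2 is (-4)·(-7) - (-1)·(-4) = 28 - 4 = 24 ≠ 0, so rank(O) = 2.
rank(O) = 2 < n = 3, so the pair (A, C) is not completely observable.

2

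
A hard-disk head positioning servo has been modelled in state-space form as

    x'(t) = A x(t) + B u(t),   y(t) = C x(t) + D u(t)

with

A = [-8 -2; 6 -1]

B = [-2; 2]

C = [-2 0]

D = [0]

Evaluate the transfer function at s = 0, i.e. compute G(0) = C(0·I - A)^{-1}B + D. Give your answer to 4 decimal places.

G(0) = C(-A)^{-1}B + D = -C A^{-1} B + D.
det A = 20, so A^{-1} = (1/20)·adj(A) = [[-1/20, 1/10], [-3/10, -2/5]]
A^{-1} B = [3/10, -1/5]^T
C A^{-1} B = -3/5
G(0) = D - C A^{-1} B = 0 - (-3/5) = 3/5 ≈ 0.6000

0.6000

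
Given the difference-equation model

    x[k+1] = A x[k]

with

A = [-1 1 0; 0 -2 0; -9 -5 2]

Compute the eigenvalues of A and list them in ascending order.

det(zI - A) = z^3 - (tr A)z^2 + (M11 + M22 + M33)z - det A, where Mii is the 2×2 principal minor of A obtained by deleting row i and column i.
tr A = (-1) + (-2) + 2 = -1; M11 = (-2)·2 - 0·(-5) = -4 - 0 = -4; M22 = (-1)·2 - 0·(-9) = -2 - 0 = -2; M33 = (-1)·(-2) - 1·0 = 2 - 0 = 2; sum of minors = -4.
det A = (-1)·((-2)·2 - 0·(-5)) - 1·(0·2 - 0·(-9)) + 0·(0·(-5) - (-2)·(-9)) = (-1)·(-4) - 1·0 + 0·(-18) = 4.
So p(z) = det(zI - A) = z^3 + z^2 - 4z - 4.
Rational-root test: any integer root divides -4. Testing small divisors, z = -1 works: p(-1) = -1 + 1 + 4 + (-4) = 0, so (z + 1) is a factor.
Dividing, p(z) = (z + 1)(z^2 - 4).
Factor z^2 - 4: two numbers with sum 0 and product -4 are 2 and -2, so z^2 - 4 = (z - 2)(z + 2).
Hence p(z) = (z - 2) (z + 1) (z + 2), with roots -2, -1, 2.

-2, -1, 2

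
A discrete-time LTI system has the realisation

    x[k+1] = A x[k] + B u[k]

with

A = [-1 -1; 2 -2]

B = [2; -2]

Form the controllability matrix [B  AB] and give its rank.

2

AB = [[0], [8]]
Controllability matrix C = [B  AB] = [[2, 0], [-2, 8]]
det(C) = 2·8 - 0·(-2) = 16 - 0 = 16 ≠ 0, so rank(C) = 2.
rank(C) = 2 = n, so the pair (A, B) is completely controllable.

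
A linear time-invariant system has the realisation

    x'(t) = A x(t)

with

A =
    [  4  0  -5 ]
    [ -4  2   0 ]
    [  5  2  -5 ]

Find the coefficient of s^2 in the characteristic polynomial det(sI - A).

Expand det(sI - A) for the 3×3 matrix.
p(s) = s^3 - s^2 + 3s - 50.
(Check: constant term = det(-A) = (-1)^3 det A = -50; coefficient of s^2 = -tr A = -1.)
The coefficient of s^2 is -1.

-1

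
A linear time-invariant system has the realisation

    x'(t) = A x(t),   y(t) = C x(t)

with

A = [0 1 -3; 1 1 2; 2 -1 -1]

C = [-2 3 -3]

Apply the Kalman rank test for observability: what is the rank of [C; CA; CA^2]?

CA = [[-3, 4, 15]]
CA^2 = [[34, -14, 2]]
Observability matrix O = [C; CA; CA^2] = [[-2, 3, -3], [-3, 4, 15], [34, -14, 2]]
det(O) = (-2)·(4·2 - 15·(-14)) - 3·((-3)·2 - 15·34) + (-3)·((-3)·(-14) - 4·34) = (-2)·218 - 3·(-516) + (-3)·(-94) = 1394 ≠ 0, so rank(O) = 3.
rank(O) = 3 = n, so the pair (A, C) is completely observable.

3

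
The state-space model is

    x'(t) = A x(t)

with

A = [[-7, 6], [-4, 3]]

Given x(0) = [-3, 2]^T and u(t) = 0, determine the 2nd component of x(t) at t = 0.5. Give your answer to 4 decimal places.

det(sI - A) = s^2 - (tr A)s + det A, with tr A = (-7) + 3 = -4 and det A = (-7)·3 - 6·(-4) = -21 - (-24) = 3.
So p(s) = det(sI - A) = s^2 + 4s + 3.
Factor s^2 + 4s + 3: two numbers with sum -4 and product 3 are -1 and -3, so s^2 + 4s + 3 = (s + 1)(s + 3).
Hence p(s) = (s + 1) (s + 3), with roots -3, -1.
The eigenvalues -3, -1 are distinct and real, so A is diagonalisable and x(t) = e^{At} x(0) = V diag(e^{λ_i t}) V^{-1} x(0), where the columns of V are the eigenvectors.
λ = -3: A - (-3)I = [[-4, 6], [-4, 6]]. Row 1 gives (-4)·v1 + 6·v2 = 0, so take v_1 = [3, 2]^T.
λ = -1: A - (-1)I = [[-6, 6], [-4, 4]]. Row 1 gives (-6)·v1 + 6·v2 = 0, so take v_2 = [1, 1]^T.
V = [v_1 v_2] = [[3, 1], [2, 1]] has det V = 1, so V^{-1} = adj(V)/det V = [[1, -1], [-2, 3]].
Modal coordinates z(0) = V^{-1} x(0): 1·(-3) + (-1)·2 = -5; (-2)·(-3) + 3·2 = 12; so z(0) = [-5, 12]^T.
x_2(t) = Σ_i (v_i)_2 · z_i(0) · e^{λ_i t} (row 2 of V times the modal terms).
x_2(0.5) = 2·(-5)·e^{-3·0.5} + 1·12·e^{-1·0.5} = (-10)·0.223130 + 12·0.606531 = 5.0471.

5.0471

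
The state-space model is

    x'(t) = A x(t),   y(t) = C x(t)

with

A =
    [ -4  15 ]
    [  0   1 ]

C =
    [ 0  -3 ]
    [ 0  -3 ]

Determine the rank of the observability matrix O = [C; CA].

CA = [[0, -3], [0, -3]]
Observability matrix O = [C; CA] = [[0, -3], [0, -3], [0, -3], [0, -3]]
Every row of O is a scalar multiple of row 1 = [0, -3] (multipliers 1, 1, 1, 1), so the rows span a one-dimensional space.
O ≠ 0, hence rank(O) = 1.
rank(O) = 1 < n = 2, so the pair (A, C) is not completely observable.

1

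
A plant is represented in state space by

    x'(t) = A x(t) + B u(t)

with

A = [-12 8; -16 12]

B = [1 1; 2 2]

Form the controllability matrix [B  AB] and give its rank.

AB = [[4, 4], [8, 8]]
Controllability matrix C = [B  AB] = [[1, 1, 4, 4], [2, 2, 8, 8]]
Every column of C is a scalar multiple of column 1 = [1, 2] (multipliers 1, 1, 4, 4), so the columns span a one-dimensional space.
C ≠ 0, hence rank(C) = 1.
rank(C) = 1 < n = 2, so the pair (A, B) is not completely controllable.

1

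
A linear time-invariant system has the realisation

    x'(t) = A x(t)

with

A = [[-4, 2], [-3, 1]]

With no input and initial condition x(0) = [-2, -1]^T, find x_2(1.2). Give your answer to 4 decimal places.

det(sI - A) = s^2 - (tr A)s + det A, with tr A = (-4) + 1 = -3 and det A = (-4)·1 - 2·(-3) = -4 - (-6) = 2.
So p(s) = det(sI - A) = s^2 + 3s + 2.
Factor s^2 + 3s + 2: two numbers with sum -3 and product 2 are -1 and -2, so s^2 + 3s + 2 = (s + 1)(s + 2).
Hence p(s) = (s + 1) (s + 2), with roots -2, -1.
The eigenvalues -2, -1 are distinct and real, so A is diagonalisable and x(t) = e^{At} x(0) = V diag(e^{λ_i t}) V^{-1} x(0), where the columns of V are the eigenvectors.
λ = -2: A - (-2)I = [[-2, 2], [-3, 3]]. Row 1 gives (-2)·v1 + 2·v2 = 0, so take v_1 = [1, 1]^T.
λ = -1: A - (-1)I = [[-3, 2], [-3, 2]]. Row 1 gives (-3)·v1 + 2·v2 = 0, so take v_2 = [2, 3]^T.
V = [v_1 v_2] = [[1, 2], [1, 3]] has det V = 1, so V^{-1} = adj(V)/det V = [[3, -2], [-1, 1]].
Modal coordinates z(0) = V^{-1} x(0): 3·(-2) + (-2)·(-1) = -4; (-1)·(-2) + 1·(-1) = 1; so z(0) = [-4, 1]^T.
x_2(t) = Σ_i (v_i)_2 · z_i(0) · e^{λ_i t} (row 2 of V times the modal terms).
x_2(1.2) = 1·(-4)·e^{-2·1.2} + 3·1·e^{-1·1.2} = (-4)·0.090718 + 3·0.301194 = 0.5407.

0.5407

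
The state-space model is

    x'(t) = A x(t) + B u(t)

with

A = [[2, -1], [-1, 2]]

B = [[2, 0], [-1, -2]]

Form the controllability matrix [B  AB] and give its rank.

2

AB = [[5, 2], [-4, -4]]
Controllability matrix C = [B  AB] = [[2, 0, 5, 2], [-1, -2, -4, -4]]
Take the 2×2 submatrix of C formed by columns 1, 2: [[2, 0], [-1, -2]]. Its determinant is 2·(-2) - 0·(-1) = -4 - 0 = -4 ≠ 0.
So rank(C) ≥ 2; since C has 2 rows, rank(C) = 2.
rank(C) = 2 = n, so the pair (A, B) is completely controllable.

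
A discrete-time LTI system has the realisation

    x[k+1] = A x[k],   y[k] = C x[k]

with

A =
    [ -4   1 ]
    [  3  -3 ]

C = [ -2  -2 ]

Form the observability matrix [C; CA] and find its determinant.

CA = [[2, 4]]
Observability matrix O = [C; CA] = [[-2, -2], [2, 4]]
det(O) = (-2)·4 - (-2)·2 = -8 - (-4) = -4
Since det(O) ≠ 0, rank(O) = 2 and the system is completely observable.

-4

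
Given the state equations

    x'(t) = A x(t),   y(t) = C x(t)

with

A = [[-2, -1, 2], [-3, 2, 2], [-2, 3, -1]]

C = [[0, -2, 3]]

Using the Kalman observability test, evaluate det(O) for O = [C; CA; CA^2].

CA = [[0, 5, -7]]
CA^2 = [[-1, -11, 17]]
Observability matrix O = [C; CA; CA^2] = [[0, -2, 3], [0, 5, -7], [-1, -11, 17]]
Expanding along the first row, det(O) = 0·(5·17 - (-7)·(-11)) - (-2)·(0·17 - (-7)·(-1)) + 3·(0·(-11) - 5·(-1)) = 0·8 - (-2)·(-7) + 3·5 = 1
Since det(O) ≠ 0, rank(O) = 3 and the system is completely observable.

1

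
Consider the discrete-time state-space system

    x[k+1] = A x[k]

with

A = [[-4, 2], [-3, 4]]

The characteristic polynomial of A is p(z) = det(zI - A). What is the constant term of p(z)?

-10

For a 2×2 matrix, det(zI - A) = z^2 - (tr A)z + det A.
tr A = 0, det A = -10.
So p(z) = z^2 - 10.
The constant term is -10.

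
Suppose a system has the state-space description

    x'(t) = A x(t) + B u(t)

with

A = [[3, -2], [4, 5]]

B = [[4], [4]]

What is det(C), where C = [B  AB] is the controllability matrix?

AB = [[4], [36]]
Controllability matrix C = [B  AB] = [[4, 4], [4, 36]]
det(C) = 4·36 - 4·4 = 144 - 16 = 128
Since det(C) ≠ 0, rank(C) = 2 and the system is completely controllable.

128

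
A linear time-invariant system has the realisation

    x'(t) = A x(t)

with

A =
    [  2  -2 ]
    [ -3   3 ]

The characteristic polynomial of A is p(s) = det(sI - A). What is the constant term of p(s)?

For a 2×2 matrix, det(sI - A) = s^2 - (tr A)s + det A.
tr A = 5, det A = 0.
So p(s) = s^2 - 5s.
The constant term is 0.

0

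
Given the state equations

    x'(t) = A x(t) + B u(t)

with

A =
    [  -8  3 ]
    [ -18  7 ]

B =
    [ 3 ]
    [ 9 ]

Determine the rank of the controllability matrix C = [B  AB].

AB = [[3], [9]]
Controllability matrix C = [B  AB] = [[3, 3], [9, 9]]
Every column of C is a scalar multiple of column 1 = [3, 9] (multipliers 1, 1), so the columns span a one-dimensional space.
C ≠ 0, hence rank(C) = 1.
rank(C) = 1 < n = 2, so the pair (A, B) is not completely controllable.

1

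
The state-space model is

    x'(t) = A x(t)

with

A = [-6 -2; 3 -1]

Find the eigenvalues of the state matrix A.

det(sI - A) = s^2 - (tr A)s + det A, with tr A = (-6) + (-1) = -7 and det A = (-6)·(-1) - (-2)·3 = 6 - (-6) = 12.
So p(s) = det(sI - A) = s^2 + 7s + 12.
Factor s^2 + 7s + 12: two numbers with sum -7 and product 12 are -3 and -4, so s^2 + 7s + 12 = (s + 3)(s + 4).
Hence p(s) = (s + 3) (s + 4), with roots -4, -3.
All eigenvalues have negative real part, so the system is asymptotically stable.

-4, -3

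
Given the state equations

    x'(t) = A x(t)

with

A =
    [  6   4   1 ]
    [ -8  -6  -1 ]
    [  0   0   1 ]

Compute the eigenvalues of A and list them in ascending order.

-2, 1, 2

det(sI - A) = s^3 - (tr A)s^2 + (M11 + M22 + M33)s - det A, where Mii is the 2×2 principal minor of A obtained by deleting row i and column i.
tr A = 6 + (-6) + 1 = 1; M11 = (-6)·1 - (-1)·0 = -6 - 0 = -6; M22 = 6·1 - 1·0 = 6 - 0 = 6; M33 = 6·(-6) - 4·(-8) = -36 - (-32) = -4; sum of minors = -4.
det A = 6·((-6)·1 - (-1)·0) - 4·((-8)·1 - (-1)·0) + 1·((-8)·0 - (-6)·0) = 6·(-6) - 4·(-8) + 1·0 = -4.
So p(s) = det(sI - A) = s^3 - s^2 - 4s + 4.
Rational-root test: any integer root divides 4. Testing small divisors, s = 1 works: p(1) = 1 + (-1) + (-4) + 4 = 0, so (s - 1) is a factor.
Dividing, p(s) = (s - 1)(s^2 - 4).
Factor s^2 - 4: two numbers with sum 0 and product -4 are 2 and -2, so s^2 - 4 = (s - 2)(s + 2).
Hence p(s) = (s - 2) (s - 1) (s + 2), with roots -2, 1, 2.
At least one eigenvalue has non-negative real part, so the system is not asymptotically stable.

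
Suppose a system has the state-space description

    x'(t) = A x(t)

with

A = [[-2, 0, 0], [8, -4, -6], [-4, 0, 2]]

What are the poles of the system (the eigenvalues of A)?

-4, -2, 2

det(sI - A) = s^3 - (tr A)s^2 + (M11 + M22 + M33)s - det A, where Mii is the 2×2 principal minor of A obtained by deleting row i and column i.
tr A = (-2) + (-4) + 2 = -4; M11 = (-4)·2 - (-6)·0 = -8 - 0 = -8; M22 = (-2)·2 - 0·(-4) = -4 - 0 = -4; M33 = (-2)·(-4) - 0·8 = 8 - 0 = 8; sum of minors = -4.
det A = (-2)·((-4)·2 - (-6)·0) - 0·(8·2 - (-6)·(-4)) + 0·(8·0 - (-4)·(-4)) = (-2)·(-8) - 0·(-8) + 0·(-16) = 16.
So p(s) = det(sI - A) = s^3 + 4s^2 - 4s - 16.
Rational-root test: any integer root divides -16. Testing small divisors, s = -2 works: p(-2) = -8 + 16 + 8 + (-16) = 0, so (s + 2) is a factor.
Dividing, p(s) = (s + 2)(s^2 + 2s - 8).
Factor s^2 + 2s - 8: two numbers with sum -2 and product -8 are 2 and -4, so s^2 + 2s - 8 = (s - 2)(s + 4).
Hence p(s) = (s - 2) (s + 2) (s + 4), with roots -4, -2, 2.
At least one eigenvalue has non-negative real part, so the system is not asymptotically stable.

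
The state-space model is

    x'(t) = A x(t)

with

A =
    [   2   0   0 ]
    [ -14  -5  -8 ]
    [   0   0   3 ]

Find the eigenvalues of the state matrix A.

det(sI - A) = s^3 - (tr A)s^2 + (M11 + M22 + M33)s - det A, where Mii is the 2×2 principal minor of A obtained by deleting row i and column i.
tr A = 2 + (-5) + 3 = 0; M11 = (-5)·3 - (-8)·0 = -15 - 0 = -15; M22 = 2·3 - 0·0 = 6 - 0 = 6; M33 = 2·(-5) - 0·(-14) = -10 - 0 = -10; sum of minors = -19.
det A = 2·((-5)·3 - (-8)·0) - 0·((-14)·3 - (-8)·0) + 0·((-14)·0 - (-5)·0) = 2·(-15) - 0·(-42) + 0·0 = -30.
So p(s) = det(sI - A) = s^3 - 19s + 30.
Rational-root test: any integer root divides 30. Testing small divisors, s = 2 works: p(2) = 8 + 0 + (-38) + 30 = 0, so (s - 2) is a factor.
Dividing, p(s) = (s - 2)(s^2 + 2s - 15).
Factor s^2 + 2s - 15: two numbers with sum -2 and product -15 are 3 and -5, so s^2 + 2s - 15 = (s - 3)(s + 5).
Hence p(s) = (s - 3) (s - 2) (s + 5), with roots -5, 2, 3.
At least one eigenvalue has non-negative real part, so the system is not asymptotically stable.

-5, 2, 3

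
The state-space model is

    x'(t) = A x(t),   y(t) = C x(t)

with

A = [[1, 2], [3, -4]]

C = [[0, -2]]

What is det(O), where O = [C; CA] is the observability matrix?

CA = [[-6, 8]]
Observability matrix O = [C; CA] = [[0, -2], [-6, 8]]
det(O) = 0·8 - (-2)·(-6) = 0 - 12 = -12
Since det(O) ≠ 0, rank(O) = 2 and the system is completely observable.

-12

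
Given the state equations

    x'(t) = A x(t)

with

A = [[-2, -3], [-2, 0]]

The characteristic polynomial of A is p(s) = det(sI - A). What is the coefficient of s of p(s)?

2

For a 2×2 matrix, det(sI - A) = s^2 - (tr A)s + det A.
tr A = -2, det A = -6.
So p(s) = s^2 + 2s - 6.
The coefficient of s is 2.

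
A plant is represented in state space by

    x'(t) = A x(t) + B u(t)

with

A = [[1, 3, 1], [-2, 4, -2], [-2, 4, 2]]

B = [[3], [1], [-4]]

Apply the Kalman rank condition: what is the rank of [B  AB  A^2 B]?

3

AB = [[2], [6], [-10]]
A^2B = [[10], [40], [0]]
Controllability matrix C = [B  AB  A^2B] = [[3, 2, 10], [1, 6, 40], [-4, -10, 0]]
det(C) = 3·(6·0 - 40·(-10)) - 2·(1·0 - 40·(-4)) + 10·(1·(-10) - 6·(-4)) = 3·400 - 2·160 + 10·14 = 1020 ≠ 0, so rank(C) = 3.
rank(C) = 3 = n, so the pair (A, B) is completely controllable.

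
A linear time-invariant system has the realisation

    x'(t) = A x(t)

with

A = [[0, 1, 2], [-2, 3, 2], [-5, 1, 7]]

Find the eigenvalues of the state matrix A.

2, 3, 5

det(sI - A) = s^3 - (tr A)s^2 + (M11 + M22 + M33)s - det A, where Mii is the 2×2 principal minor of A obtained by deleting row i and column i.
tr A = 0 + 3 + 7 = 10; M11 = 3·7 - 2·1 = 21 - 2 = 19; M22 = 0·7 - 2·(-5) = 0 - (-10) = 10; M33 = 0·3 - 1·(-2) = 0 - (-2) = 2; sum of minors = 31.
det A = 0·(3·7 - 2·1) - 1·((-2)·7 - 2·(-5)) + 2·((-2)·1 - 3·(-5)) = 0·19 - 1·(-4) + 2·13 = 30.
So p(s) = det(sI - A) = s^3 - 10s^2 + 31s - 30.
Rational-root test: any integer root divides -30. Testing small divisors, s = 2 works: p(2) = 8 + (-40) + 62 + (-30) = 0, so (s - 2) is a factor.
Dividing, p(s) = (s - 2)(s^2 - 8s + 15).
Factor s^2 - 8s + 15: two numbers with sum 8 and product 15 are 5 and 3, so s^2 - 8s + 15 = (s - 5)(s - 3).
Hence p(s) = (s - 5) (s - 3) (s - 2), with roots 2, 3, 5.
At least one eigenvalue has non-negative real part, so the system is not asymptotically stable.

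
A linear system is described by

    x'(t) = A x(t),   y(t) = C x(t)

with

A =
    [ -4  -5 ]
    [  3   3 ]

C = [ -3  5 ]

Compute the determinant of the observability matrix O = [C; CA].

CA = [[27, 30]]
Observability matrix O = [C; CA] = [[-3, 5], [27, 30]]
det(O) = (-3)·30 - 5·27 = -90 - 135 = -225
Since det(O) ≠ 0, rank(O) = 2 and the system is completely observable.

-225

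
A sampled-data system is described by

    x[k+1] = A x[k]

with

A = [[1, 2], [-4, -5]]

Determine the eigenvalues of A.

-3, -1

det(zI - A) = z^2 - (tr A)z + det A, with tr A = 1 + (-5) = -4 and det A = 1·(-5) - 2·(-4) = -5 - (-8) = 3.
So p(z) = det(zI - A) = z^2 + 4z + 3.
Factor z^2 + 4z + 3: two numbers with sum -4 and product 3 are -1 and -3, so z^2 + 4z + 3 = (z + 1)(z + 3).
Hence p(z) = (z + 1) (z + 3), with roots -3, -1.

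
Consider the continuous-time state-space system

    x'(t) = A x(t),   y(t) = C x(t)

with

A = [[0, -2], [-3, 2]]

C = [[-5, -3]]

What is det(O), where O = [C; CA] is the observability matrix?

7

CA = [[9, 4]]
Observability matrix O = [C; CA] = [[-5, -3], [9, 4]]
det(O) = (-5)·4 - (-3)·9 = -20 - (-27) = 7
Since det(O) ≠ 0, rank(O) = 2 and the system is completely observable.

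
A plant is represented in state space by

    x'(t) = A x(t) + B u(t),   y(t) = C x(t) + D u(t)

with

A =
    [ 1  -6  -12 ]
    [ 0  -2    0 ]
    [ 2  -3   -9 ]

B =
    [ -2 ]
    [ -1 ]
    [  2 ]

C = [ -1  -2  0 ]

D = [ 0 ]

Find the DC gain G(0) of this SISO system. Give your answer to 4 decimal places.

G(0) = C(-A)^{-1}B + D = -C A^{-1} B + D.
det A = -30, so A^{-1} = (1/-30)·adj(A) = [[-3/5, 3/5, 4/5], [0, -1/2, 0], [-2/15, 3/10, 1/15]]
A^{-1} B = [11/5, 1/2, 1/10]^T
C A^{-1} B = -16/5
G(0) = D - C A^{-1} B = 0 - (-16/5) = 16/5 ≈ 3.2000

3.2000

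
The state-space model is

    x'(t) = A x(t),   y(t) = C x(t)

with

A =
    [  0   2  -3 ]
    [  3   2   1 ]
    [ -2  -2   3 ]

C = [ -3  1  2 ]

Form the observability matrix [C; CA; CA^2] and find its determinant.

-3017

CA = [[-1, -8, 16]]
CA^2 = [[-56, -50, 43]]
Observability matrix O = [C; CA; CA^2] = [[-3, 1, 2], [-1, -8, 16], [-56, -50, 43]]
Expanding along the first row, det(O) = (-3)·((-8)·43 - 16·(-50)) - 1·((-1)·43 - 16·(-56)) + 2·((-1)·(-50) - (-8)·(-56)) = (-3)·456 - 1·853 + 2·(-398) = -3017
Since det(O) ≠ 0, rank(O) = 3 and the system is completely observable.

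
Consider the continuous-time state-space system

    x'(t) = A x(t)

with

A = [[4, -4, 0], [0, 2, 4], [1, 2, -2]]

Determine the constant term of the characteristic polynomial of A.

Expand det(sI - A) for the 3×3 matrix.
p(s) = s^3 - 4s^2 - 12s + 64.
(Check: constant term = det(-A) = (-1)^3 det A = 64; coefficient of s^2 = -tr A = -4.)
The constant term is 64.

64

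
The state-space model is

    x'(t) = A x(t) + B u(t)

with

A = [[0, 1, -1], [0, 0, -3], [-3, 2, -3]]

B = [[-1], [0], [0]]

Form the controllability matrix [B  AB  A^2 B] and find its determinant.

AB = [[0], [0], [3]]
A^2B = [[-3], [-9], [-9]]
Controllability matrix C = [B  AB  A^2B] = [[-1, 0, -3], [0, 0, -9], [0, 3, -9]]
Expanding along the first row, det(C) = (-1)·(0·(-9) - (-9)·3) - 0·(0·(-9) - (-9)·0) + (-3)·(0·3 - 0·0) = (-1)·27 - 0·0 + (-3)·0 = -27
Since det(C) ≠ 0, rank(C) = 3 and the system is completely controllable.

-27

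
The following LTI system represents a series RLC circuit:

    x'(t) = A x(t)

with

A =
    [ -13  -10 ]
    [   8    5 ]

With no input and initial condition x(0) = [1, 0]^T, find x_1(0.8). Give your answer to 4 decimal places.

det(sI - A) = s^2 - (tr A)s + det A, with tr A = (-13) + 5 = -8 and det A = (-13)·5 - (-10)·8 = -65 - (-80) = 15.
So p(s) = det(sI - A) = s^2 + 8s + 15.
Factor s^2 + 8s + 15: two numbers with sum -8 and product 15 are -3 and -5, so s^2 + 8s + 15 = (s + 3)(s + 5).
Hence p(s) = (s + 3) (s + 5), with roots -5, -3.
The eigenvalues -5, -3 are distinct and real, so A is diagonalisable and x(t) = e^{At} x(0) = V diag(e^{λ_i t}) V^{-1} x(0), where the columns of V are the eigenvectors.
λ = -5: A - (-5)I = [[-8, -10], [8, 10]]. Row 1 gives (-8)·v1 + (-10)·v2 = 0, so take v_1 = [-5, 4]^T.
λ = -3: A - (-3)I = [[-10, -10], [8, 8]]. Row 1 gives (-10)·v1 + (-10)·v2 = 0, so take v_2 = [1, -1]^T.
V = [v_1 v_2] = [[-5, 1], [4, -1]] has det V = 1, so V^{-1} = adj(V)/det V = [[-1, -1], [-4, -5]].
Modal coordinates z(0) = V^{-1} x(0): (-1)·1 + (-1)·0 = -1; (-4)·1 + (-5)·0 = -4; so z(0) = [-1, -4]^T.
x_1(t) = Σ_i (v_i)_1 · z_i(0) · e^{λ_i t} (row 1 of V times the modal terms).
x_1(0.8) = (-5)·(-1)·e^{-5·0.8} + 1·(-4)·e^{-3·0.8} = 5·0.018316 + (-4)·0.090718 = -0.2713.

-0.2713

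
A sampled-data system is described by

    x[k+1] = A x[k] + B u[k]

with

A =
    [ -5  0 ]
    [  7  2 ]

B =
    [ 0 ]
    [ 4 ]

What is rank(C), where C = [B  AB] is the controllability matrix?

AB = [[0], [8]]
Controllability matrix C = [B  AB] = [[0, 0], [4, 8]]
Every column of C is a scalar multiple of column 1 = [0, 4] (multipliers 1, 2), so the columns span a one-dimensional space.
C ≠ 0, hence rank(C) = 1.
rank(C) = 1 < n = 2, so the pair (A, B) is not completely controllable.

1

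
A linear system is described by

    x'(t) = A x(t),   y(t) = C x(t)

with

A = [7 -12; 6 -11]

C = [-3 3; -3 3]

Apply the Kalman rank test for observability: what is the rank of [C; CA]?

CA = [[-3, 3], [-3, 3]]
Observability matrix O = [C; CA] = [[-3, 3], [-3, 3], [-3, 3], [-3, 3]]
Every row of O is a scalar multiple of row 1 = [-3, 3] (multipliers 1, 1, 1, 1), so the rows span a one-dimensional space.
O ≠ 0, hence rank(O) = 1.
rank(O) = 1 < n = 2, so the pair (A, C) is not completely observable.

1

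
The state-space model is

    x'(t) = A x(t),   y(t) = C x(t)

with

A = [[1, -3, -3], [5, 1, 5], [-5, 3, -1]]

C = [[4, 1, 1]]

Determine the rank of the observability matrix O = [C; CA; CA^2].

CA = [[4, -8, -8]]
CA^2 = [[4, -44, -44]]
Observability matrix O = [C; CA; CA^2] = [[4, 1, 1], [4, -8, -8], [4, -44, -44]]
The columns c1, c2, c3 of O are linearly dependent: -c2 + c3 = 0 (check each entry), so rank(O) ≤ 2.
The 2×2 minor from rows 1, 2, columns 1, 2 is 4·(-8) - 1·4 = -32 - 4 = -36 ≠ 0, so rank(O) = 2.
rank(O) = 2 < n = 3, so the pair (A, C) is not completely observable.

2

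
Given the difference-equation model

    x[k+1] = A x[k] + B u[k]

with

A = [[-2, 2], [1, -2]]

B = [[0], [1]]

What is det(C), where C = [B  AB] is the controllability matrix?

AB = [[2], [-2]]
Controllability matrix C = [B  AB] = [[0, 2], [1, -2]]
det(C) = 0·(-2) - 2·1 = 0 - 2 = -2
Since det(C) ≠ 0, rank(C) = 2 and the system is completely controllable.

-2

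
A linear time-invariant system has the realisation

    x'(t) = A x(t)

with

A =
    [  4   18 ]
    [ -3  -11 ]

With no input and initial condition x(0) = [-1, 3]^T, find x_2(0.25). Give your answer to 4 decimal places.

det(sI - A) = s^2 - (tr A)s + det A, with tr A = 4 + (-11) = -7 and det A = 4·(-11) - 18·(-3) = -44 - (-54) = 10.
So p(s) = det(sI - A) = s^2 + 7s + 10.
Factor s^2 + 7s + 10: two numbers with sum -7 and product 10 are -2 and -5, so s^2 + 7s + 10 = (s + 2)(s + 5).
Hence p(s) = (s + 2) (s + 5), with roots -5, -2.
The eigenvalues -5, -2 are distinct and real, so A is diagonalisable and x(t) = e^{At} x(0) = V diag(e^{λ_i t}) V^{-1} x(0), where the columns of V are the eigenvectors.
λ = -5: A - (-5)I = [[9, 18], [-3, -6]]. Row 1 gives 9·v1 + 18·v2 = 0, so take v_1 = [2, -1]^T.
λ = -2: A - (-2)I = [[6, 18], [-3, -9]]. Row 1 gives 6·v1 + 18·v2 = 0, so take v_2 = [3, -1]^T.
V = [v_1 v_2] = [[2, 3], [-1, -1]] has det V = 1, so V^{-1} = adj(V)/det V = [[-1, -3], [1, 2]].
Modal coordinates z(0) = V^{-1} x(0): (-1)·(-1) + (-3)·3 = -8; 1·(-1) + 2·3 = 5; so z(0) = [-8, 5]^T.
x_2(t) = Σ_i (v_i)_2 · z_i(0) · e^{λ_i t} (row 2 of V times the modal terms).
x_2(0.25) = (-1)·(-8)·e^{-5·0.25} + (-1)·5·e^{-2·0.25} = 8·0.286505 + (-5)·0.606531 = -0.7406.

-0.7406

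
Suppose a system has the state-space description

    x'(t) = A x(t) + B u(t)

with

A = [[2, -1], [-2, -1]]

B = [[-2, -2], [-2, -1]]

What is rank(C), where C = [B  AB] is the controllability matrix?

AB = [[-2, -3], [6, 5]]
Controllability matrix C = [B  AB] = [[-2, -2, -2, -3], [-2, -1, 6, 5]]
Take the 2×2 submatrix of C formed by columns 1, 2: [[-2, -2], [-2, -1]]. Its determinant is (-2)·(-1) - (-2)·(-2) = 2 - 4 = -2 ≠ 0.
So rank(C) ≥ 2; since C has 2 rows, rank(C) = 2.
rank(C) = 2 = n, so the pair (A, B) is completely controllable.

2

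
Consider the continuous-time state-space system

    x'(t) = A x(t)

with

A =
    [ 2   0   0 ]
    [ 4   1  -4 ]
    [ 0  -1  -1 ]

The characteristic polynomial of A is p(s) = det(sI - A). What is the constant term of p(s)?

Expand det(sI - A) for the 3×3 matrix.
p(s) = s^3 - 2s^2 - 5s + 10.
(Check: constant term = det(-A) = (-1)^3 det A = 10; coefficient of s^2 = -tr A = -2.)
The constant term is 10.

10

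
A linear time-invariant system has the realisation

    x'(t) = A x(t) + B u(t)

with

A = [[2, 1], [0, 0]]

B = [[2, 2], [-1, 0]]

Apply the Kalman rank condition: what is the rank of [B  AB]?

AB = [[3, 4], [0, 0]]
Controllability matrix C = [B  AB] = [[2, 2, 3, 4], [-1, 0, 0, 0]]
Take the 2×2 submatrix of C formed by columns 1, 2: [[2, 2], [-1, 0]]. Its determinant is 2·0 - 2·(-1) = 0 - (-2) = 2 ≠ 0.
So rank(C) ≥ 2; since C has 2 rows, rank(C) = 2.
rank(C) = 2 = n, so the pair (A, B) is completely controllable.

2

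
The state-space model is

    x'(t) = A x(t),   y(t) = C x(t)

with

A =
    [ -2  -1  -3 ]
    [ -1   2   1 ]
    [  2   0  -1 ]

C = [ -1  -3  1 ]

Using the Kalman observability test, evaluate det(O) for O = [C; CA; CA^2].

CA = [[7, -5, -1]]
CA^2 = [[-11, -17, -25]]
Observability matrix O = [C; CA; CA^2] = [[-1, -3, 1], [7, -5, -1], [-11, -17, -25]]
Expanding along the first row, det(O) = (-1)·((-5)·(-25) - (-1)·(-17)) - (-3)·(7·(-25) - (-1)·(-11)) + 1·(7·(-17) - (-5)·(-11)) = (-1)·108 - (-3)·(-186) + 1·(-174) = -840
Since det(O) ≠ 0, rank(O) = 3 and the system is completely observable.

-840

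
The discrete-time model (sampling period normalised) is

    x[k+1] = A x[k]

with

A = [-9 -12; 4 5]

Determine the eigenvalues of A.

-3, -1

det(zI - A) = z^2 - (tr A)z + det A, with tr A = (-9) + 5 = -4 and det A = (-9)·5 - (-12)·4 = -45 - (-48) = 3.
So p(z) = det(zI - A) = z^2 + 4z + 3.
Factor z^2 + 4z + 3: two numbers with sum -4 and product 3 are -1 and -3, so z^2 + 4z + 3 = (z + 1)(z + 3).
Hence p(z) = (z + 1) (z + 3), with roots -3, -1.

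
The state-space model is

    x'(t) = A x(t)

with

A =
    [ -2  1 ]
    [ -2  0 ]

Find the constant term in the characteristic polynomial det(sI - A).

2

For a 2×2 matrix, det(sI - A) = s^2 - (tr A)s + det A.
tr A = -2, det A = 2.
So p(s) = s^2 + 2s + 2.
The constant term is 2.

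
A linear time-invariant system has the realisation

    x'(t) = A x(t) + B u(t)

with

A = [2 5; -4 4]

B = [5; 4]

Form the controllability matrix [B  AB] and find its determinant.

AB = [[30], [-4]]
Controllability matrix C = [B  AB] = [[5, 30], [4, -4]]
det(C) = 5·(-4) - 30·4 = -20 - 120 = -140
Since det(C) ≠ 0, rank(C) = 2 and the system is completely controllable.

-140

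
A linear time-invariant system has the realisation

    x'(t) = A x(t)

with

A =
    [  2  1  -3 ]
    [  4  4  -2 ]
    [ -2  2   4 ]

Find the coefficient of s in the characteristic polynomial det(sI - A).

Expand det(sI - A) for the 3×3 matrix.
p(s) = s^3 - 10s^2 + 26s + 20.
(Check: constant term = det(-A) = (-1)^3 det A = 20; coefficient of s^2 = -tr A = -10.)
The coefficient of s is 26.

26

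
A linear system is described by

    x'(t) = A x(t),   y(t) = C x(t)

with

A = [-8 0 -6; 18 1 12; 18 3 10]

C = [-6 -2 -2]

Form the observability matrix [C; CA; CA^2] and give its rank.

CA = [[-24, -8, -8]]
CA^2 = [[-96, -32, -32]]
Observability matrix O = [C; CA; CA^2] = [[-6, -2, -2], [-24, -8, -8], [-96, -32, -32]]
Every row of O is a scalar multiple of row 1 = [-6, -2, -2] (multipliers 1, 4, 16), so the rows span a one-dimensional space.
O ≠ 0, hence rank(O) = 1.
rank(O) = 1 < n = 3, so the pair (A, C) is not completely observable.

1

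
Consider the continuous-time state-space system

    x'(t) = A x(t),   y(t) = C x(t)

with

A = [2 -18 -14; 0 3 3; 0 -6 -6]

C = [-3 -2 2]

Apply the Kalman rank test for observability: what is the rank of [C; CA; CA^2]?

2

CA = [[-6, 36, 24]]
CA^2 = [[-12, 72, 48]]
Observability matrix O = [C; CA; CA^2] = [[-3, -2, 2], [-6, 36, 24], [-12, 72, 48]]
The columns c1, c2, c3 of O are linearly dependent: 2·c1 - c2 + 2·c3 = 0 (check each entry), so rank(O) ≤ 2.
The 2×2 minor from rows 1, 2, columns 1, 2 is (-3)·36 - (-2)·(-6) = -108 - 12 = -120 ≠ 0, so rank(O) = 2.
rank(O) = 2 < n = 3, so the pair (A, C) is not completely observable.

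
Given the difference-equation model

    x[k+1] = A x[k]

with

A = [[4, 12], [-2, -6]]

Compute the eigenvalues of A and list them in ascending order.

det(zI - A) = z^2 - (tr A)z + det A, with tr A = 4 + (-6) = -2 and det A = 4·(-6) - 12·(-2) = -24 - (-24) = 0.
So p(z) = det(zI - A) = z^2 + 2z.
Factor z^2 + 2z: two numbers with sum -2 and product 0 are 0 and -2, so z^2 + 2z = z(z + 2).
Hence p(z) = z (z + 2), with roots -2, 0.

-2, 0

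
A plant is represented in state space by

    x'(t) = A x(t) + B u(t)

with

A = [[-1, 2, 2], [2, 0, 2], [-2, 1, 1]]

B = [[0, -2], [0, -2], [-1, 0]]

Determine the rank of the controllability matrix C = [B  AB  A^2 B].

3

AB = [[-2, -2], [-2, -4], [-1, 2]]
A^2B = [[-4, -2], [-6, 0], [1, 2]]
Controllability matrix C = [B  AB  A^2B] = [[0, -2, -2, -2, -4, -2], [0, -2, -2, -4, -6, 0], [-1, 0, -1, 2, 1, 2]]
Take the 3×3 submatrix of C formed by columns 1, 2, 4: [[0, -2, -2], [0, -2, -4], [-1, 0, 2]]. Its determinant is 0·((-2)·2 - (-4)·0) - (-2)·(0·2 - (-4)·(-1)) + (-2)·(0·0 - (-2)·(-1)) = 0·(-4) - (-2)·(-4) + (-2)·(-2) = -4 ≠ 0.
So rank(C) ≥ 3; since C has 3 rows, rank(C) = 3.
rank(C) = 3 = n, so the pair (A, B) is completely controllable.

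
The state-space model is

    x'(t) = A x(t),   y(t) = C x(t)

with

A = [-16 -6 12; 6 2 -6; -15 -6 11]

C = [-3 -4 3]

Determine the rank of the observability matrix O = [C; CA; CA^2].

CA = [[-21, -8, 21]]
CA^2 = [[-27, -16, 27]]
Observability matrix O = [C; CA; CA^2] = [[-3, -4, 3], [-21, -8, 21], [-27, -16, 27]]
The columns c1, c2, c3 of O are linearly dependent: c1 + c3 = 0 (check each entry), so rank(O) ≤ 2.
The 2×2 minor from rows 1, 2, columns 1, 2 is (-3)·(-8) - (-4)·(-21) = 24 - 84 = -60 ≠ 0, so rank(O) = 2.
rank(O) = 2 < n = 3, so the pair (A, C) is not completely observable.

2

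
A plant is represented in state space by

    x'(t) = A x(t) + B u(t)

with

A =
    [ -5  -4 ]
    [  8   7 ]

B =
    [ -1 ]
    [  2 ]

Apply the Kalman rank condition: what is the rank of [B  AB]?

1

AB = [[-3], [6]]
Controllability matrix C = [B  AB] = [[-1, -3], [2, 6]]
Every column of C is a scalar multiple of column 1 = [-1, 2] (multipliers 1, 3), so the columns span a one-dimensional space.
C ≠ 0, hence rank(C) = 1.
rank(C) = 1 < n = 2, so the pair (A, B) is not completely controllable.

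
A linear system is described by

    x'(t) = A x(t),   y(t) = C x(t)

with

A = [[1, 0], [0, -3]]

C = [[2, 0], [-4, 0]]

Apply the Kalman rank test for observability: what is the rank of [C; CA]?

1

CA = [[2, 0], [-4, 0]]
Observability matrix O = [C; CA] = [[2, 0], [-4, 0], [2, 0], [-4, 0]]
Every row of O is a scalar multiple of row 1 = [2, 0] (multipliers 1, -2, 1, -2), so the rows span a one-dimensional space.
O ≠ 0, hence rank(O) = 1.
rank(O) = 1 < n = 2, so the pair (A, C) is not completely observable.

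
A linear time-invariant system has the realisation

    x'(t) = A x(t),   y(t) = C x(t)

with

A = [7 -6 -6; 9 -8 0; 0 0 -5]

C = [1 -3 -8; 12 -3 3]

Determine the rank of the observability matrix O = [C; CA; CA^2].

CA = [[-20, 18, 34], [57, -48, -87]]
CA^2 = [[22, -24, -50], [-33, 42, 93]]
Observability matrix O = [C; CA; CA^2] = [[1, -3, -8], [12, -3, 3], [-20, 18, 34], [57, -48, -87], [22, -24, -50], [-33, 42, 93]]
The columns c1, c2, c3 of O are linearly dependent: -c1 - 3·c2 + c3 = 0 (check each entry), so rank(O) ≤ 2.
The 2×2 minor from rows 1, 2, columns 1, 2 is 1·(-3) - (-3)·12 = -3 - (-36) = 33 ≠ 0, so rank(O) = 2.
rank(O) = 2 < n = 3, so the pair (A, C) is not completely observable.

2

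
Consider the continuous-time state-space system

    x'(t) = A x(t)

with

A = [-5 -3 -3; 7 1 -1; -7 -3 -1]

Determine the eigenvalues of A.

det(sI - A) = s^3 - (tr A)s^2 + (M11 + M22 + M33)s - det A, where Mii is the 2×2 principal minor of A obtained by deleting row i and column i.
tr A = (-5) + 1 + (-1) = -5; M11 = 1·(-1) - (-1)·(-3) = -1 - 3 = -4; M22 = (-5)·(-1) - (-3)·(-7) = 5 - 21 = -16; M33 = (-5)·1 - (-3)·7 = -5 - (-21) = 16; sum of minors = -4.
det A = (-5)·(1·(-1) - (-1)·(-3)) - (-3)·(7·(-1) - (-1)·(-7)) + (-3)·(7·(-3) - 1·(-7)) = (-5)·(-4) - (-3)·(-14) + (-3)·(-14) = 20.
So p(s) = det(sI - A) = s^3 + 5s^2 - 4s - 20.
Rational-root test: any integer root divides -20. Testing small divisors, s = -2 works: p(-2) = -8 + 20 + 8 + (-20) = 0, so (s + 2) is a factor.
Dividing, p(s) = (s + 2)(s^2 + 3s - 10).
Factor s^2 + 3s - 10: two numbers with sum -3 and product -10 are 2 and -5, so s^2 + 3s - 10 = (s - 2)(s + 5).
Hence p(s) = (s - 2) (s + 2) (s + 5), with roots -5, -2, 2.
At least one eigenvalue has non-negative real part, so the system is not asymptotically stable.

-5, -2, 2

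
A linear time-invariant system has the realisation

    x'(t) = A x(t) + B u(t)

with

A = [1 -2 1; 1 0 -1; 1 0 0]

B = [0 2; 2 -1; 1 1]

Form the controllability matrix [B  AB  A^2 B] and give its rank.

3

AB = [[-3, 5], [-1, 1], [0, 2]]
A^2B = [[-1, 5], [-3, 3], [-3, 5]]
Controllability matrix C = [B  AB  A^2B] = [[0, 2, -3, 5, -1, 5], [2, -1, -1, 1, -3, 3], [1, 1, 0, 2, -3, 5]]
Take the 3×3 submatrix of C formed by columns 1, 2, 3: [[0, 2, -3], [2, -1, -1], [1, 1, 0]]. Its determinant is 0·((-1)·0 - (-1)·1) - 2·(2·0 - (-1)·1) + (-3)·(2·1 - (-1)·1) = 0·1 - 2·1 + (-3)·3 = -11 ≠ 0.
So rank(C) ≥ 3; since C has 3 rows, rank(C) = 3.
rank(C) = 3 = n, so the pair (A, B) is completely controllable.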